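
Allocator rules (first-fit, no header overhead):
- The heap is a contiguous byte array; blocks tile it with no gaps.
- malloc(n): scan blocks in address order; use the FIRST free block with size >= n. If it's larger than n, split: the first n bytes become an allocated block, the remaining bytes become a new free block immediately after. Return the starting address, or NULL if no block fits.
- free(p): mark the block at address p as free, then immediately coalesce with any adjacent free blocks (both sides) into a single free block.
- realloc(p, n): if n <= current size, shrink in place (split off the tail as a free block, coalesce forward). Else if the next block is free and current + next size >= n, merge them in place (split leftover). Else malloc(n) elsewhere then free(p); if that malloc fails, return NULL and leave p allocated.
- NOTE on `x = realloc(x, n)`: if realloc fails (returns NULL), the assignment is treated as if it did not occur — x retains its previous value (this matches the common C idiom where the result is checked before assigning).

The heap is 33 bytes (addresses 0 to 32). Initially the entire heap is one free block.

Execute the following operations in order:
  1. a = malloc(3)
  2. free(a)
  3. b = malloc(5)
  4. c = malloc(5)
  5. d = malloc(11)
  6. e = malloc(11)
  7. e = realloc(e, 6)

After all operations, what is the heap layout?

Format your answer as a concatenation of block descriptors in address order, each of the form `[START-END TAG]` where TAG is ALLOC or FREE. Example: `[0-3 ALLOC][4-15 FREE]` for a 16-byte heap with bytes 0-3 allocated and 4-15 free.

Answer: [0-4 ALLOC][5-9 ALLOC][10-20 ALLOC][21-26 ALLOC][27-32 FREE]

Derivation:
Op 1: a = malloc(3) -> a = 0; heap: [0-2 ALLOC][3-32 FREE]
Op 2: free(a) -> (freed a); heap: [0-32 FREE]
Op 3: b = malloc(5) -> b = 0; heap: [0-4 ALLOC][5-32 FREE]
Op 4: c = malloc(5) -> c = 5; heap: [0-4 ALLOC][5-9 ALLOC][10-32 FREE]
Op 5: d = malloc(11) -> d = 10; heap: [0-4 ALLOC][5-9 ALLOC][10-20 ALLOC][21-32 FREE]
Op 6: e = malloc(11) -> e = 21; heap: [0-4 ALLOC][5-9 ALLOC][10-20 ALLOC][21-31 ALLOC][32-32 FREE]
Op 7: e = realloc(e, 6) -> e = 21; heap: [0-4 ALLOC][5-9 ALLOC][10-20 ALLOC][21-26 ALLOC][27-32 FREE]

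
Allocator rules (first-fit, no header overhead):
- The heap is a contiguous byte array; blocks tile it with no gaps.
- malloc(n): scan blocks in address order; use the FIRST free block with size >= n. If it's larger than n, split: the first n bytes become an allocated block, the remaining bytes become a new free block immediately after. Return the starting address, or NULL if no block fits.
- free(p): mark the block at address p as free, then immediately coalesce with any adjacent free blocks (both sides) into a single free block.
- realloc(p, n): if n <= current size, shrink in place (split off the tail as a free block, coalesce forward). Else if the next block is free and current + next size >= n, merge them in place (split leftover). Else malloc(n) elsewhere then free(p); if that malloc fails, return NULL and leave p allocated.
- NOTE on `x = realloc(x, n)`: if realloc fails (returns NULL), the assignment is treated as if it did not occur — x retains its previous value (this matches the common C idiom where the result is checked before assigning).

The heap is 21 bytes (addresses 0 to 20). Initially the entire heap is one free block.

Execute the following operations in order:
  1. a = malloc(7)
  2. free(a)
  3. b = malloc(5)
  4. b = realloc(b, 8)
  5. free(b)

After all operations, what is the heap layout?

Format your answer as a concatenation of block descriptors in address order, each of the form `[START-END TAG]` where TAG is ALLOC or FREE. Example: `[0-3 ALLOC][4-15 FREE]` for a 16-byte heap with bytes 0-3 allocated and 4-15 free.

Op 1: a = malloc(7) -> a = 0; heap: [0-6 ALLOC][7-20 FREE]
Op 2: free(a) -> (freed a); heap: [0-20 FREE]
Op 3: b = malloc(5) -> b = 0; heap: [0-4 ALLOC][5-20 FREE]
Op 4: b = realloc(b, 8) -> b = 0; heap: [0-7 ALLOC][8-20 FREE]
Op 5: free(b) -> (freed b); heap: [0-20 FREE]

Answer: [0-20 FREE]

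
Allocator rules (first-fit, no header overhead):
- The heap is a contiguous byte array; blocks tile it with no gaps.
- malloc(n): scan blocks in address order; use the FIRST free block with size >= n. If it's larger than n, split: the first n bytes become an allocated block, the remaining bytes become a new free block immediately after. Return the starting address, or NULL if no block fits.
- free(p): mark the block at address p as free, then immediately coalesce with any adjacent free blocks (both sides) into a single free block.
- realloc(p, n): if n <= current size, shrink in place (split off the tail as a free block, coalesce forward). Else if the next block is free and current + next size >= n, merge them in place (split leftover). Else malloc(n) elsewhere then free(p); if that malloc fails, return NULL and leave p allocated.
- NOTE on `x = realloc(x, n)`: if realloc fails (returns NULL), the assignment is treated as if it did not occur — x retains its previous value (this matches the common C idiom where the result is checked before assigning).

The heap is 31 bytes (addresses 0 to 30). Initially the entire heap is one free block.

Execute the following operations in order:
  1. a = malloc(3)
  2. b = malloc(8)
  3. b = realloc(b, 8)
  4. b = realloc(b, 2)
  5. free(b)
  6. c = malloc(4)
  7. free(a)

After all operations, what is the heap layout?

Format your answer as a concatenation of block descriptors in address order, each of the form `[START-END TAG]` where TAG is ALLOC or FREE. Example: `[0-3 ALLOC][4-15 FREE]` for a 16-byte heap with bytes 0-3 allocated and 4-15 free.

Answer: [0-2 FREE][3-6 ALLOC][7-30 FREE]

Derivation:
Op 1: a = malloc(3) -> a = 0; heap: [0-2 ALLOC][3-30 FREE]
Op 2: b = malloc(8) -> b = 3; heap: [0-2 ALLOC][3-10 ALLOC][11-30 FREE]
Op 3: b = realloc(b, 8) -> b = 3; heap: [0-2 ALLOC][3-10 ALLOC][11-30 FREE]
Op 4: b = realloc(b, 2) -> b = 3; heap: [0-2 ALLOC][3-4 ALLOC][5-30 FREE]
Op 5: free(b) -> (freed b); heap: [0-2 ALLOC][3-30 FREE]
Op 6: c = malloc(4) -> c = 3; heap: [0-2 ALLOC][3-6 ALLOC][7-30 FREE]
Op 7: free(a) -> (freed a); heap: [0-2 FREE][3-6 ALLOC][7-30 FREE]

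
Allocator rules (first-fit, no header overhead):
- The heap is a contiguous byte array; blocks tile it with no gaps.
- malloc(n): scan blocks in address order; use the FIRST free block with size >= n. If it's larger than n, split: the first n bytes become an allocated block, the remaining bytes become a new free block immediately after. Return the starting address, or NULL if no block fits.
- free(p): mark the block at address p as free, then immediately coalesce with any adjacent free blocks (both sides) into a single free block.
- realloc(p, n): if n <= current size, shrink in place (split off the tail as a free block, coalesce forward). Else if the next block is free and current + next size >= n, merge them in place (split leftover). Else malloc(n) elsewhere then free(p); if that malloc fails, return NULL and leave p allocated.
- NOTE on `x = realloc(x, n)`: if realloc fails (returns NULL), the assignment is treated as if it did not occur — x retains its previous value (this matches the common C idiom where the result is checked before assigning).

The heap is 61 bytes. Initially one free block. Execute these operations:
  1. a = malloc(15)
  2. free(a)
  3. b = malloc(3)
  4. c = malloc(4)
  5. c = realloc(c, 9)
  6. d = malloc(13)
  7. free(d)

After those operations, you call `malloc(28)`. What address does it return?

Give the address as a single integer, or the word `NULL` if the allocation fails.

Answer: 12

Derivation:
Op 1: a = malloc(15) -> a = 0; heap: [0-14 ALLOC][15-60 FREE]
Op 2: free(a) -> (freed a); heap: [0-60 FREE]
Op 3: b = malloc(3) -> b = 0; heap: [0-2 ALLOC][3-60 FREE]
Op 4: c = malloc(4) -> c = 3; heap: [0-2 ALLOC][3-6 ALLOC][7-60 FREE]
Op 5: c = realloc(c, 9) -> c = 3; heap: [0-2 ALLOC][3-11 ALLOC][12-60 FREE]
Op 6: d = malloc(13) -> d = 12; heap: [0-2 ALLOC][3-11 ALLOC][12-24 ALLOC][25-60 FREE]
Op 7: free(d) -> (freed d); heap: [0-2 ALLOC][3-11 ALLOC][12-60 FREE]
malloc(28): first-fit scan over [0-2 ALLOC][3-11 ALLOC][12-60 FREE] -> 12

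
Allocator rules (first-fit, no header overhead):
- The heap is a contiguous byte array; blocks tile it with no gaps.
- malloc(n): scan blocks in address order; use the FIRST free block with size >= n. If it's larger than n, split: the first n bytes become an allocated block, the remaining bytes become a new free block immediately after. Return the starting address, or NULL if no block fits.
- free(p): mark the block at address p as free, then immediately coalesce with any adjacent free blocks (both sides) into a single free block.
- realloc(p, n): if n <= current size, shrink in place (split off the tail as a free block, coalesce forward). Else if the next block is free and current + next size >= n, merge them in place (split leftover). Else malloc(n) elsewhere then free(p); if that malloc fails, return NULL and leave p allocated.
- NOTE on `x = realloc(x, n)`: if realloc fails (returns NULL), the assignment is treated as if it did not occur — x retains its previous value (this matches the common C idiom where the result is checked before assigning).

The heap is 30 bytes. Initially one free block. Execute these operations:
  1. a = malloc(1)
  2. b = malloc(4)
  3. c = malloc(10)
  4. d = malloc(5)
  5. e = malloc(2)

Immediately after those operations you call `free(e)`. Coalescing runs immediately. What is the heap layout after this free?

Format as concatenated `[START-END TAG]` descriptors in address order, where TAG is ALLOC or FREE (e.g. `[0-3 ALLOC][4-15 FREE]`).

Op 1: a = malloc(1) -> a = 0; heap: [0-0 ALLOC][1-29 FREE]
Op 2: b = malloc(4) -> b = 1; heap: [0-0 ALLOC][1-4 ALLOC][5-29 FREE]
Op 3: c = malloc(10) -> c = 5; heap: [0-0 ALLOC][1-4 ALLOC][5-14 ALLOC][15-29 FREE]
Op 4: d = malloc(5) -> d = 15; heap: [0-0 ALLOC][1-4 ALLOC][5-14 ALLOC][15-19 ALLOC][20-29 FREE]
Op 5: e = malloc(2) -> e = 20; heap: [0-0 ALLOC][1-4 ALLOC][5-14 ALLOC][15-19 ALLOC][20-21 ALLOC][22-29 FREE]
free(e): e = 20 -> block [20-21 ALLOC]; mark free, coalesce with adjacent free neighbors -> [0-0 ALLOC][1-4 ALLOC][5-14 ALLOC][15-19 ALLOC][20-29 FREE]

Answer: [0-0 ALLOC][1-4 ALLOC][5-14 ALLOC][15-19 ALLOC][20-29 FREE]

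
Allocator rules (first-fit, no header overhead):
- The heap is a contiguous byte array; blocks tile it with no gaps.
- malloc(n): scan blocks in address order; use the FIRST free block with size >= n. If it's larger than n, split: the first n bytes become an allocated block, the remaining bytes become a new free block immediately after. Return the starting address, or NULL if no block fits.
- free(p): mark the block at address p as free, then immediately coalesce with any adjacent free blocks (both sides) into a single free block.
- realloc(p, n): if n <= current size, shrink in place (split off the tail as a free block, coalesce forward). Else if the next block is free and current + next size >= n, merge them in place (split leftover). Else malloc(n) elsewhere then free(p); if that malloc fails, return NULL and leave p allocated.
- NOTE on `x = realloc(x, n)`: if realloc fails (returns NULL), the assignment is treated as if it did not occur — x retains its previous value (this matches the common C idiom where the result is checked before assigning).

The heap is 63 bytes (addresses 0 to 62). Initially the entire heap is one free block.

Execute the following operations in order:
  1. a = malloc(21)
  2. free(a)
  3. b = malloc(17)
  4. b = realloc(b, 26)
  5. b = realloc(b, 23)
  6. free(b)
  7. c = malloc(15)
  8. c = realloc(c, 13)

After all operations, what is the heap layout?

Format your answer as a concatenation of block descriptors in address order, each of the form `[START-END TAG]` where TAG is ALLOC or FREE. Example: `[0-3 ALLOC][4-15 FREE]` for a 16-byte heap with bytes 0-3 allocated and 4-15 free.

Op 1: a = malloc(21) -> a = 0; heap: [0-20 ALLOC][21-62 FREE]
Op 2: free(a) -> (freed a); heap: [0-62 FREE]
Op 3: b = malloc(17) -> b = 0; heap: [0-16 ALLOC][17-62 FREE]
Op 4: b = realloc(b, 26) -> b = 0; heap: [0-25 ALLOC][26-62 FREE]
Op 5: b = realloc(b, 23) -> b = 0; heap: [0-22 ALLOC][23-62 FREE]
Op 6: free(b) -> (freed b); heap: [0-62 FREE]
Op 7: c = malloc(15) -> c = 0; heap: [0-14 ALLOC][15-62 FREE]
Op 8: c = realloc(c, 13) -> c = 0; heap: [0-12 ALLOC][13-62 FREE]

Answer: [0-12 ALLOC][13-62 FREE]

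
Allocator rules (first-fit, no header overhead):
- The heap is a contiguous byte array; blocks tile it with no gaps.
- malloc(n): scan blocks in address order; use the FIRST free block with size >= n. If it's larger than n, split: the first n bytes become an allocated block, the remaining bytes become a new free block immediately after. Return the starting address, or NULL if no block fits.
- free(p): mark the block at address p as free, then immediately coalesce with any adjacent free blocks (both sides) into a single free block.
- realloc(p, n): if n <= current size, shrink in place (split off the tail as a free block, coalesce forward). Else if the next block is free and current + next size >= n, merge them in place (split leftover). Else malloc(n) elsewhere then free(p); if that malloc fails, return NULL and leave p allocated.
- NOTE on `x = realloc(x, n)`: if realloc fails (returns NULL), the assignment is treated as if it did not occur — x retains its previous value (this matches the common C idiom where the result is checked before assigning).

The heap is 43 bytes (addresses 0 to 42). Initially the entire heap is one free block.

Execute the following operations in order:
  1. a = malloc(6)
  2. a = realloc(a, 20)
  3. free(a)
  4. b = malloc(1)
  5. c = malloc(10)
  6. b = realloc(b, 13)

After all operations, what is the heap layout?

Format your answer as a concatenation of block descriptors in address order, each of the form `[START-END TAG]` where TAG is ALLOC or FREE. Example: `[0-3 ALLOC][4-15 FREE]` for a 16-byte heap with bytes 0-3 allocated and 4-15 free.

Op 1: a = malloc(6) -> a = 0; heap: [0-5 ALLOC][6-42 FREE]
Op 2: a = realloc(a, 20) -> a = 0; heap: [0-19 ALLOC][20-42 FREE]
Op 3: free(a) -> (freed a); heap: [0-42 FREE]
Op 4: b = malloc(1) -> b = 0; heap: [0-0 ALLOC][1-42 FREE]
Op 5: c = malloc(10) -> c = 1; heap: [0-0 ALLOC][1-10 ALLOC][11-42 FREE]
Op 6: b = realloc(b, 13) -> b = 11; heap: [0-0 FREE][1-10 ALLOC][11-23 ALLOC][24-42 FREE]

Answer: [0-0 FREE][1-10 ALLOC][11-23 ALLOC][24-42 FREE]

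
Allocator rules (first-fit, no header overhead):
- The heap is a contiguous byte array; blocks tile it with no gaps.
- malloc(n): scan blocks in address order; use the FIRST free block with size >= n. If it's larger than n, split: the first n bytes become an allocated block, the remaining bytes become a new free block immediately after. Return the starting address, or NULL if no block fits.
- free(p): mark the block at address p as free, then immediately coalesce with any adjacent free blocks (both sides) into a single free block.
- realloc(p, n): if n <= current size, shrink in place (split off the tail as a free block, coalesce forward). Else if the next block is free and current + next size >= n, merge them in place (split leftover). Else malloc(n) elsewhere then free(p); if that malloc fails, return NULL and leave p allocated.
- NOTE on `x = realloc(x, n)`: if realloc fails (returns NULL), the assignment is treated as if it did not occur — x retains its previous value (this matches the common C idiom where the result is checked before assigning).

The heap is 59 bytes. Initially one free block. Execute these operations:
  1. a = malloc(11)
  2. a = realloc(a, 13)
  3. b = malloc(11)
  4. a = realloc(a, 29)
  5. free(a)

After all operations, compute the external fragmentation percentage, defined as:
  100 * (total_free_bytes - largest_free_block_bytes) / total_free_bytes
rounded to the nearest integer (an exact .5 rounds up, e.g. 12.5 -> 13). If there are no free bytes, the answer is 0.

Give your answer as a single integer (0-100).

Answer: 27

Derivation:
Op 1: a = malloc(11) -> a = 0; heap: [0-10 ALLOC][11-58 FREE]
Op 2: a = realloc(a, 13) -> a = 0; heap: [0-12 ALLOC][13-58 FREE]
Op 3: b = malloc(11) -> b = 13; heap: [0-12 ALLOC][13-23 ALLOC][24-58 FREE]
Op 4: a = realloc(a, 29) -> a = 24; heap: [0-12 FREE][13-23 ALLOC][24-52 ALLOC][53-58 FREE]
Op 5: free(a) -> (freed a); heap: [0-12 FREE][13-23 ALLOC][24-58 FREE]
Free blocks: [13 35] total_free=48 largest=35 -> 100*(48-35)/48 = 1300/48 ≈ 27.083 -> rounds to 27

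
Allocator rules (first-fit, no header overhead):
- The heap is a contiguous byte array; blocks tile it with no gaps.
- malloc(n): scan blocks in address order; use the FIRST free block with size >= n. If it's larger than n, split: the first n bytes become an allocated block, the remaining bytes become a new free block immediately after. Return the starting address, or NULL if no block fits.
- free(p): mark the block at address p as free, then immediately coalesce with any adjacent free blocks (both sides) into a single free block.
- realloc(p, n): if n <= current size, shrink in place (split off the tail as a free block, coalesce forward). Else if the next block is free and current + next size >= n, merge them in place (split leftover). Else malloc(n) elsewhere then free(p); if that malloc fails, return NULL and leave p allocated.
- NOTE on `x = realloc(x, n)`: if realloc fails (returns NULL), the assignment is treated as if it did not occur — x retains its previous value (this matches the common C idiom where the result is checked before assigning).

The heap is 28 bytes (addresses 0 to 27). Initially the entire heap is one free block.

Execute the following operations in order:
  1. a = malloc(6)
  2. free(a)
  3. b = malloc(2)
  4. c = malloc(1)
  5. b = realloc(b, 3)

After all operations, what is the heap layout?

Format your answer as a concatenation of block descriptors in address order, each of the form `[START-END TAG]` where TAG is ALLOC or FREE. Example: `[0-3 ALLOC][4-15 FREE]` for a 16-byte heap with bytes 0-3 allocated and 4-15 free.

Answer: [0-1 FREE][2-2 ALLOC][3-5 ALLOC][6-27 FREE]

Derivation:
Op 1: a = malloc(6) -> a = 0; heap: [0-5 ALLOC][6-27 FREE]
Op 2: free(a) -> (freed a); heap: [0-27 FREE]
Op 3: b = malloc(2) -> b = 0; heap: [0-1 ALLOC][2-27 FREE]
Op 4: c = malloc(1) -> c = 2; heap: [0-1 ALLOC][2-2 ALLOC][3-27 FREE]
Op 5: b = realloc(b, 3) -> b = 3; heap: [0-1 FREE][2-2 ALLOC][3-5 ALLOC][6-27 FREE]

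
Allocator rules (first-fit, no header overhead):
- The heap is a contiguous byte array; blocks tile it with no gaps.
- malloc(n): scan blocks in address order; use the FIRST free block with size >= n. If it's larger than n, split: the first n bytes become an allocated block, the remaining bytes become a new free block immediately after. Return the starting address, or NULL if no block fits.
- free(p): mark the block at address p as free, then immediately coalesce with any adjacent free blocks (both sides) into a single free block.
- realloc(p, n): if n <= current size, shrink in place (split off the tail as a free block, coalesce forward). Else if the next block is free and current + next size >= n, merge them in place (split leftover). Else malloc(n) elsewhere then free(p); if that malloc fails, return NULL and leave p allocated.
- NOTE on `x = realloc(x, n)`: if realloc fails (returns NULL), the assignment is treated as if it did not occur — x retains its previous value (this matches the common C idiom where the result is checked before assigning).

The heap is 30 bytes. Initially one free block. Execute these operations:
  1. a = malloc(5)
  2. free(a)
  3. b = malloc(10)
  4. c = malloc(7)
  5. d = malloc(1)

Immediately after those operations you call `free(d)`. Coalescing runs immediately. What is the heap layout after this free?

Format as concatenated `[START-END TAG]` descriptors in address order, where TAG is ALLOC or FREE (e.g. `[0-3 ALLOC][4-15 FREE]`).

Answer: [0-9 ALLOC][10-16 ALLOC][17-29 FREE]

Derivation:
Op 1: a = malloc(5) -> a = 0; heap: [0-4 ALLOC][5-29 FREE]
Op 2: free(a) -> (freed a); heap: [0-29 FREE]
Op 3: b = malloc(10) -> b = 0; heap: [0-9 ALLOC][10-29 FREE]
Op 4: c = malloc(7) -> c = 10; heap: [0-9 ALLOC][10-16 ALLOC][17-29 FREE]
Op 5: d = malloc(1) -> d = 17; heap: [0-9 ALLOC][10-16 ALLOC][17-17 ALLOC][18-29 FREE]
free(d): d = 17 -> block [17-17 ALLOC]; mark free, coalesce with adjacent free neighbors -> [0-9 ALLOC][10-16 ALLOC][17-29 FREE]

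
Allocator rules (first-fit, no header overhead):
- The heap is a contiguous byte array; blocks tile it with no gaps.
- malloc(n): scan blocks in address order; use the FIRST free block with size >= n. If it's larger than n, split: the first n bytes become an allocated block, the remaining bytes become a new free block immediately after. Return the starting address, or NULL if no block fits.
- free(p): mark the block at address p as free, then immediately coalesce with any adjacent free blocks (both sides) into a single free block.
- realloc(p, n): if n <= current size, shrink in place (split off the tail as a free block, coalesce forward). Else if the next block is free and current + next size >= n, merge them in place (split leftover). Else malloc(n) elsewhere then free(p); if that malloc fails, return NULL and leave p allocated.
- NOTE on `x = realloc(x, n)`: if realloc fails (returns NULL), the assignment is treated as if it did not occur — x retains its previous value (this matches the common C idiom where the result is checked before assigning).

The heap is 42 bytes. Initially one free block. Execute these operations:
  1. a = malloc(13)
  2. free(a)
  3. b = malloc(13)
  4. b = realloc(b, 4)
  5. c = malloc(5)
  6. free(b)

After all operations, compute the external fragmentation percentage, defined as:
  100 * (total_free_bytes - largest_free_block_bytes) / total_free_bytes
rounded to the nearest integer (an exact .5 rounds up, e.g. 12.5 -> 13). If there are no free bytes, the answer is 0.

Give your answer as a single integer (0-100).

Answer: 11

Derivation:
Op 1: a = malloc(13) -> a = 0; heap: [0-12 ALLOC][13-41 FREE]
Op 2: free(a) -> (freed a); heap: [0-41 FREE]
Op 3: b = malloc(13) -> b = 0; heap: [0-12 ALLOC][13-41 FREE]
Op 4: b = realloc(b, 4) -> b = 0; heap: [0-3 ALLOC][4-41 FREE]
Op 5: c = malloc(5) -> c = 4; heap: [0-3 ALLOC][4-8 ALLOC][9-41 FREE]
Op 6: free(b) -> (freed b); heap: [0-3 FREE][4-8 ALLOC][9-41 FREE]
Free blocks: [4 33] total_free=37 largest=33 -> 100*(37-33)/37 = 400/37 ≈ 10.811 -> rounds to 11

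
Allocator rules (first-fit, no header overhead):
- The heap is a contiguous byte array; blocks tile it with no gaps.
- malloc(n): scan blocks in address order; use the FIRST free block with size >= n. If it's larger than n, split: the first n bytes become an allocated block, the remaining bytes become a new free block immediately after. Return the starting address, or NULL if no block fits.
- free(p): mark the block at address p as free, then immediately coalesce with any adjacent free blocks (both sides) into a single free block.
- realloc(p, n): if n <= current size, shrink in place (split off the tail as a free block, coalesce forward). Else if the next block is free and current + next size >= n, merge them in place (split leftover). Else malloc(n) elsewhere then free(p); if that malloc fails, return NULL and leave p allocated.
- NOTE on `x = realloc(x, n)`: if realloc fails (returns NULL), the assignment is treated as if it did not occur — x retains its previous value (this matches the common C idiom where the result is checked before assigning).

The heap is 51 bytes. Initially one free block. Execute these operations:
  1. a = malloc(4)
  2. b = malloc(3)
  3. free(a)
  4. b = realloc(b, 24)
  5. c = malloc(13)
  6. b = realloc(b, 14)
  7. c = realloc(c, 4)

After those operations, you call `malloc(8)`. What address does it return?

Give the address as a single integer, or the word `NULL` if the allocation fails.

Op 1: a = malloc(4) -> a = 0; heap: [0-3 ALLOC][4-50 FREE]
Op 2: b = malloc(3) -> b = 4; heap: [0-3 ALLOC][4-6 ALLOC][7-50 FREE]
Op 3: free(a) -> (freed a); heap: [0-3 FREE][4-6 ALLOC][7-50 FREE]
Op 4: b = realloc(b, 24) -> b = 4; heap: [0-3 FREE][4-27 ALLOC][28-50 FREE]
Op 5: c = malloc(13) -> c = 28; heap: [0-3 FREE][4-27 ALLOC][28-40 ALLOC][41-50 FREE]
Op 6: b = realloc(b, 14) -> b = 4; heap: [0-3 FREE][4-17 ALLOC][18-27 FREE][28-40 ALLOC][41-50 FREE]
Op 7: c = realloc(c, 4) -> c = 28; heap: [0-3 FREE][4-17 ALLOC][18-27 FREE][28-31 ALLOC][32-50 FREE]
malloc(8): first-fit scan over [0-3 FREE][4-17 ALLOC][18-27 FREE][28-31 ALLOC][32-50 FREE] -> 18

Answer: 18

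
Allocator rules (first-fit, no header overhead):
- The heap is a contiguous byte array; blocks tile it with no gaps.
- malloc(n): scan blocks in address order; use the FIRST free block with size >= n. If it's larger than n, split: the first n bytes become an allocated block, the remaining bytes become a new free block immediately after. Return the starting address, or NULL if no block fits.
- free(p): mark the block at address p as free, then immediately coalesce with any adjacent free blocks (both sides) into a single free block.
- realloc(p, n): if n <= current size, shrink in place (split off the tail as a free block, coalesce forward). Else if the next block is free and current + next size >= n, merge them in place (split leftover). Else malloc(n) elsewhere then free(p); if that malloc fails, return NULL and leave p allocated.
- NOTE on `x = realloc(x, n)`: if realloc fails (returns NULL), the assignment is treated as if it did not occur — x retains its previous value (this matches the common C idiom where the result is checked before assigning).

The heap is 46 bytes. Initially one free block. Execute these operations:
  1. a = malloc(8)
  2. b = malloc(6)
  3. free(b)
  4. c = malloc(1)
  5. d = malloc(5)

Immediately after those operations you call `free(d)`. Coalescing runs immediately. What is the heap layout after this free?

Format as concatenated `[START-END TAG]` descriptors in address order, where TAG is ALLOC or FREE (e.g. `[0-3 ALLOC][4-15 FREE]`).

Op 1: a = malloc(8) -> a = 0; heap: [0-7 ALLOC][8-45 FREE]
Op 2: b = malloc(6) -> b = 8; heap: [0-7 ALLOC][8-13 ALLOC][14-45 FREE]
Op 3: free(b) -> (freed b); heap: [0-7 ALLOC][8-45 FREE]
Op 4: c = malloc(1) -> c = 8; heap: [0-7 ALLOC][8-8 ALLOC][9-45 FREE]
Op 5: d = malloc(5) -> d = 9; heap: [0-7 ALLOC][8-8 ALLOC][9-13 ALLOC][14-45 FREE]
free(d): d = 9 -> block [9-13 ALLOC]; mark free, coalesce with adjacent free neighbors -> [0-7 ALLOC][8-8 ALLOC][9-45 FREE]

Answer: [0-7 ALLOC][8-8 ALLOC][9-45 FREE]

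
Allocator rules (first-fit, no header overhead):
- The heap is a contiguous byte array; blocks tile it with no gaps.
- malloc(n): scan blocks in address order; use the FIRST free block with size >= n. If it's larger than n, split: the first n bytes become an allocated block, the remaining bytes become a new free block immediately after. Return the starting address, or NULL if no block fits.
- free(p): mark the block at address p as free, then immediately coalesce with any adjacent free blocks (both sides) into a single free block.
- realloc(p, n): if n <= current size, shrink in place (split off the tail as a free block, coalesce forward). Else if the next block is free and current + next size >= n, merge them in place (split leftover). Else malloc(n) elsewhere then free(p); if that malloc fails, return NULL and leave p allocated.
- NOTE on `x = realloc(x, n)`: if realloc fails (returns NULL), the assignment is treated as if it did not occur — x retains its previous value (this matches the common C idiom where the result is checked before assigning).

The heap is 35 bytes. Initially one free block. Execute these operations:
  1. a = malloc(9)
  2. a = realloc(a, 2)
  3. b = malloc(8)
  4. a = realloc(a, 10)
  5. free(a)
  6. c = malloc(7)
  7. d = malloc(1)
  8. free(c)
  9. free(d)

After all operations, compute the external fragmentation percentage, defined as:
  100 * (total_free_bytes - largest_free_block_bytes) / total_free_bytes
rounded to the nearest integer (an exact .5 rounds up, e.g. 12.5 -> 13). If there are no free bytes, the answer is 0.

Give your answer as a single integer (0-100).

Answer: 7

Derivation:
Op 1: a = malloc(9) -> a = 0; heap: [0-8 ALLOC][9-34 FREE]
Op 2: a = realloc(a, 2) -> a = 0; heap: [0-1 ALLOC][2-34 FREE]
Op 3: b = malloc(8) -> b = 2; heap: [0-1 ALLOC][2-9 ALLOC][10-34 FREE]
Op 4: a = realloc(a, 10) -> a = 10; heap: [0-1 FREE][2-9 ALLOC][10-19 ALLOC][20-34 FREE]
Op 5: free(a) -> (freed a); heap: [0-1 FREE][2-9 ALLOC][10-34 FREE]
Op 6: c = malloc(7) -> c = 10; heap: [0-1 FREE][2-9 ALLOC][10-16 ALLOC][17-34 FREE]
Op 7: d = malloc(1) -> d = 0; heap: [0-0 ALLOC][1-1 FREE][2-9 ALLOC][10-16 ALLOC][17-34 FREE]
Op 8: free(c) -> (freed c); heap: [0-0 ALLOC][1-1 FREE][2-9 ALLOC][10-34 FREE]
Op 9: free(d) -> (freed d); heap: [0-1 FREE][2-9 ALLOC][10-34 FREE]
Free blocks: [2 25] total_free=27 largest=25 -> 100*(27-25)/27 = 200/27 ≈ 7.407 -> rounds to 7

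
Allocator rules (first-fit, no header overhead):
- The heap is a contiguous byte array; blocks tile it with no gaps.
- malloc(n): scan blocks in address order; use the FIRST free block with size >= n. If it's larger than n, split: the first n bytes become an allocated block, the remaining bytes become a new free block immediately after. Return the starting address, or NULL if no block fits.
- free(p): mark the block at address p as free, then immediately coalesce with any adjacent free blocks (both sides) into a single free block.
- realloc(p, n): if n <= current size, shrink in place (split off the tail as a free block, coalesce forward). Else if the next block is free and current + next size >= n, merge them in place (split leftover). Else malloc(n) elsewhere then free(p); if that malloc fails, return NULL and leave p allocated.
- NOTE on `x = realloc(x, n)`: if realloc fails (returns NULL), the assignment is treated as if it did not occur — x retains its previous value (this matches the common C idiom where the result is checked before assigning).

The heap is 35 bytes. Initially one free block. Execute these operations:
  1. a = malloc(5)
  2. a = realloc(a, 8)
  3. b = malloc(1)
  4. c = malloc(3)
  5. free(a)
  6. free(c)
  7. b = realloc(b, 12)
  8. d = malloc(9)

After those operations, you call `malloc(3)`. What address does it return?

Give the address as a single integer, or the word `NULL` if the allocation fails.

Op 1: a = malloc(5) -> a = 0; heap: [0-4 ALLOC][5-34 FREE]
Op 2: a = realloc(a, 8) -> a = 0; heap: [0-7 ALLOC][8-34 FREE]
Op 3: b = malloc(1) -> b = 8; heap: [0-7 ALLOC][8-8 ALLOC][9-34 FREE]
Op 4: c = malloc(3) -> c = 9; heap: [0-7 ALLOC][8-8 ALLOC][9-11 ALLOC][12-34 FREE]
Op 5: free(a) -> (freed a); heap: [0-7 FREE][8-8 ALLOC][9-11 ALLOC][12-34 FREE]
Op 6: free(c) -> (freed c); heap: [0-7 FREE][8-8 ALLOC][9-34 FREE]
Op 7: b = realloc(b, 12) -> b = 8; heap: [0-7 FREE][8-19 ALLOC][20-34 FREE]
Op 8: d = malloc(9) -> d = 20; heap: [0-7 FREE][8-19 ALLOC][20-28 ALLOC][29-34 FREE]
malloc(3): first-fit scan over [0-7 FREE][8-19 ALLOC][20-28 ALLOC][29-34 FREE] -> 0

Answer: 0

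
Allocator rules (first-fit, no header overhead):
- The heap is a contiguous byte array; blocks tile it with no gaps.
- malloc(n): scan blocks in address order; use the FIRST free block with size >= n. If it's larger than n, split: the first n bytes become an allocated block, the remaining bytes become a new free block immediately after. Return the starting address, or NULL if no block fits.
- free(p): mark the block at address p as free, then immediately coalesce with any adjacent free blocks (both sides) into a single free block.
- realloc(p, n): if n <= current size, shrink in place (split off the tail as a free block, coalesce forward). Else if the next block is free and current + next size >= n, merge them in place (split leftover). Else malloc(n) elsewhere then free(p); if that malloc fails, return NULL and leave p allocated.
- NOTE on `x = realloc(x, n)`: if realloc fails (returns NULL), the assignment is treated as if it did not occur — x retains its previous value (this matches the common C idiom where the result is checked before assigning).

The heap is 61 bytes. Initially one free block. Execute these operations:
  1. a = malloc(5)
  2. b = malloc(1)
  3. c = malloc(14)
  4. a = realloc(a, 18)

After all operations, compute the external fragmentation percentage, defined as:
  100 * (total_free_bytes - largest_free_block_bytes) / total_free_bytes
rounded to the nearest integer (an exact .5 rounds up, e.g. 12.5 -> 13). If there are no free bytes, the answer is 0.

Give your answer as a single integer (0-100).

Answer: 18

Derivation:
Op 1: a = malloc(5) -> a = 0; heap: [0-4 ALLOC][5-60 FREE]
Op 2: b = malloc(1) -> b = 5; heap: [0-4 ALLOC][5-5 ALLOC][6-60 FREE]
Op 3: c = malloc(14) -> c = 6; heap: [0-4 ALLOC][5-5 ALLOC][6-19 ALLOC][20-60 FREE]
Op 4: a = realloc(a, 18) -> a = 20; heap: [0-4 FREE][5-5 ALLOC][6-19 ALLOC][20-37 ALLOC][38-60 FREE]
Free blocks: [5 23] total_free=28 largest=23 -> 100*(28-23)/28 = 500/28 ≈ 17.857 -> rounds to 18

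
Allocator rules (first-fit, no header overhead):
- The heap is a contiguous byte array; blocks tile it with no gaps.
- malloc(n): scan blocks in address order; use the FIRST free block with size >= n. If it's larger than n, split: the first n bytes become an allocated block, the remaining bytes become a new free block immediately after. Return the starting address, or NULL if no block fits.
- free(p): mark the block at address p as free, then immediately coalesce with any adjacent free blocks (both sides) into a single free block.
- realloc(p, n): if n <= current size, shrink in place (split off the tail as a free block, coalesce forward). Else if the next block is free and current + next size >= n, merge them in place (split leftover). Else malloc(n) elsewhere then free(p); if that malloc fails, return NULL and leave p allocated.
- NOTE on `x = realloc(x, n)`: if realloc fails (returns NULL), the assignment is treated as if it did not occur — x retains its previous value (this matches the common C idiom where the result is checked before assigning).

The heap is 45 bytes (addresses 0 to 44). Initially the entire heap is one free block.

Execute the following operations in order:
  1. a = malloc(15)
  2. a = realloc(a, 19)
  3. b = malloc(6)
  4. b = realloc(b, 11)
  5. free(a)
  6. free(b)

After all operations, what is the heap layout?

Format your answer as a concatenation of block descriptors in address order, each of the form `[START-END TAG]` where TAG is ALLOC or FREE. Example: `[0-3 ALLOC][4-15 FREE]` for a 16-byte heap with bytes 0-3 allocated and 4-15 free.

Op 1: a = malloc(15) -> a = 0; heap: [0-14 ALLOC][15-44 FREE]
Op 2: a = realloc(a, 19) -> a = 0; heap: [0-18 ALLOC][19-44 FREE]
Op 3: b = malloc(6) -> b = 19; heap: [0-18 ALLOC][19-24 ALLOC][25-44 FREE]
Op 4: b = realloc(b, 11) -> b = 19; heap: [0-18 ALLOC][19-29 ALLOC][30-44 FREE]
Op 5: free(a) -> (freed a); heap: [0-18 FREE][19-29 ALLOC][30-44 FREE]
Op 6: free(b) -> (freed b); heap: [0-44 FREE]

Answer: [0-44 FREE]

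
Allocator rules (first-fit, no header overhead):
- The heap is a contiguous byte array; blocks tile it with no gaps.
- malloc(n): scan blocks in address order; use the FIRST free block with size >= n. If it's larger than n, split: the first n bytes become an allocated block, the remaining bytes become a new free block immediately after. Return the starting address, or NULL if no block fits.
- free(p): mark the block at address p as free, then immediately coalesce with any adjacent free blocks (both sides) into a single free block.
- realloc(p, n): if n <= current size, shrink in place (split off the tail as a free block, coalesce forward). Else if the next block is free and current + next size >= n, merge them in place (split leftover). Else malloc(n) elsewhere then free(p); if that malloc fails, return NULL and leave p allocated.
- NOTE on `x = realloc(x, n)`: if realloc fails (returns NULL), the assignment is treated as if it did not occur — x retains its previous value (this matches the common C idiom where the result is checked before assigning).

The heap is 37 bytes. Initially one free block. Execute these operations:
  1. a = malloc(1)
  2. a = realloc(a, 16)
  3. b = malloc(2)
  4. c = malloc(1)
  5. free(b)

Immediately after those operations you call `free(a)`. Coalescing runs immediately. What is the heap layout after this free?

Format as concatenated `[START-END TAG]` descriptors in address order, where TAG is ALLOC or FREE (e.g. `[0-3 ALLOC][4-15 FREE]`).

Answer: [0-17 FREE][18-18 ALLOC][19-36 FREE]

Derivation:
Op 1: a = malloc(1) -> a = 0; heap: [0-0 ALLOC][1-36 FREE]
Op 2: a = realloc(a, 16) -> a = 0; heap: [0-15 ALLOC][16-36 FREE]
Op 3: b = malloc(2) -> b = 16; heap: [0-15 ALLOC][16-17 ALLOC][18-36 FREE]
Op 4: c = malloc(1) -> c = 18; heap: [0-15 ALLOC][16-17 ALLOC][18-18 ALLOC][19-36 FREE]
Op 5: free(b) -> (freed b); heap: [0-15 ALLOC][16-17 FREE][18-18 ALLOC][19-36 FREE]
free(a): a = 0 -> block [0-15 ALLOC]; mark free, coalesce with adjacent free neighbors -> [0-17 FREE][18-18 ALLOC][19-36 FREE]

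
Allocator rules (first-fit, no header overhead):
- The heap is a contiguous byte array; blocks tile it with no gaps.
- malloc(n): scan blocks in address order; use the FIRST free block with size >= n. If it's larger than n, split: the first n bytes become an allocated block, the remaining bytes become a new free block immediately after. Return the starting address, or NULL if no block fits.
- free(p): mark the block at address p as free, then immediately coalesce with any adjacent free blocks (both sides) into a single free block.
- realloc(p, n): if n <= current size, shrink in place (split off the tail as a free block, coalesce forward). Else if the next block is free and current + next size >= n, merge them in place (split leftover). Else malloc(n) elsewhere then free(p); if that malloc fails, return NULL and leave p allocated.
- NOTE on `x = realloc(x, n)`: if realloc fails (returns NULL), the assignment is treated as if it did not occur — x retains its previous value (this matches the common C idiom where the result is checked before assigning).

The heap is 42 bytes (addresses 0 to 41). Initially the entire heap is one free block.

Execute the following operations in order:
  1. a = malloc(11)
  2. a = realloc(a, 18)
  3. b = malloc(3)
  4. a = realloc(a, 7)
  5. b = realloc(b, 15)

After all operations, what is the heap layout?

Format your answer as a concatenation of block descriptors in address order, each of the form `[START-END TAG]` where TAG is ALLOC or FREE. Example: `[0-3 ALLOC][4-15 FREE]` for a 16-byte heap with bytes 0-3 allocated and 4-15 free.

Op 1: a = malloc(11) -> a = 0; heap: [0-10 ALLOC][11-41 FREE]
Op 2: a = realloc(a, 18) -> a = 0; heap: [0-17 ALLOC][18-41 FREE]
Op 3: b = malloc(3) -> b = 18; heap: [0-17 ALLOC][18-20 ALLOC][21-41 FREE]
Op 4: a = realloc(a, 7) -> a = 0; heap: [0-6 ALLOC][7-17 FREE][18-20 ALLOC][21-41 FREE]
Op 5: b = realloc(b, 15) -> b = 18; heap: [0-6 ALLOC][7-17 FREE][18-32 ALLOC][33-41 FREE]

Answer: [0-6 ALLOC][7-17 FREE][18-32 ALLOC][33-41 FREE]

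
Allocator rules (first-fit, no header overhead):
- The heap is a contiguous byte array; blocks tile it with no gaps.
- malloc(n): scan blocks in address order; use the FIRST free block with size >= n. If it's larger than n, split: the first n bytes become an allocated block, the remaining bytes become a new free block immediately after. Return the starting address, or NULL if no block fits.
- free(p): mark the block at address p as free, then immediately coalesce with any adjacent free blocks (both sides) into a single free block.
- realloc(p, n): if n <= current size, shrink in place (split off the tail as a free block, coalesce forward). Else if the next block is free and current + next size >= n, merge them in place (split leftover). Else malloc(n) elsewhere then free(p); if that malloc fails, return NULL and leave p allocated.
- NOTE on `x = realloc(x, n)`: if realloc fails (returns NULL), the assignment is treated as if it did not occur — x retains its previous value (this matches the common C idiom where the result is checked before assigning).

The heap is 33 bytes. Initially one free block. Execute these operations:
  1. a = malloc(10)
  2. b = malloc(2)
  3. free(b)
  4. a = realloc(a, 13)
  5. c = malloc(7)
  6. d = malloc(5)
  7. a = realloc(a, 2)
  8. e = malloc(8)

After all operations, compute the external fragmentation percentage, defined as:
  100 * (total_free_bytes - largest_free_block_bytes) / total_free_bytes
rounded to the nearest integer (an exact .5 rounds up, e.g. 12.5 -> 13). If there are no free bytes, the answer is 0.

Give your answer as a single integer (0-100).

Op 1: a = malloc(10) -> a = 0; heap: [0-9 ALLOC][10-32 FREE]
Op 2: b = malloc(2) -> b = 10; heap: [0-9 ALLOC][10-11 ALLOC][12-32 FREE]
Op 3: free(b) -> (freed b); heap: [0-9 ALLOC][10-32 FREE]
Op 4: a = realloc(a, 13) -> a = 0; heap: [0-12 ALLOC][13-32 FREE]
Op 5: c = malloc(7) -> c = 13; heap: [0-12 ALLOC][13-19 ALLOC][20-32 FREE]
Op 6: d = malloc(5) -> d = 20; heap: [0-12 ALLOC][13-19 ALLOC][20-24 ALLOC][25-32 FREE]
Op 7: a = realloc(a, 2) -> a = 0; heap: [0-1 ALLOC][2-12 FREE][13-19 ALLOC][20-24 ALLOC][25-32 FREE]
Op 8: e = malloc(8) -> e = 2; heap: [0-1 ALLOC][2-9 ALLOC][10-12 FREE][13-19 ALLOC][20-24 ALLOC][25-32 FREE]
Free blocks: [3 8] total_free=11 largest=8 -> 100*(11-8)/11 = 300/11 ≈ 27.273 -> rounds to 27

Answer: 27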